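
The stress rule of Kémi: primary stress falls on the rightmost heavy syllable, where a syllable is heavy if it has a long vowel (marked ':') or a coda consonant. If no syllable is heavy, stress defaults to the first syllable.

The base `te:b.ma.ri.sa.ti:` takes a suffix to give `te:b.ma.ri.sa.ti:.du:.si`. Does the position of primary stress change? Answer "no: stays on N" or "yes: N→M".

yes: 5→6

Base `te:b.ma.ri.sa.ti:` (5 syllables):
  Weights: 1 te:b H, 2 ma L, 3 ri L, 4 sa L, 5 ti: H.
  Heavy syllables in the domain: 1, 5. The rightmost is syllable 5 (ti:).
  → primary stress on syllable 5.
Suffixed `te:b.ma.ri.sa.ti:.du:.si` (7 syllables):
  Weights: 1 te:b H, 2 ma L, 3 ri L, 4 sa L, 5 ti: H, 6 du: H, 7 si L.
  Heavy syllables in the domain: 1, 5, 6. The rightmost is syllable 6 (du:).
  → primary stress on syllable 6.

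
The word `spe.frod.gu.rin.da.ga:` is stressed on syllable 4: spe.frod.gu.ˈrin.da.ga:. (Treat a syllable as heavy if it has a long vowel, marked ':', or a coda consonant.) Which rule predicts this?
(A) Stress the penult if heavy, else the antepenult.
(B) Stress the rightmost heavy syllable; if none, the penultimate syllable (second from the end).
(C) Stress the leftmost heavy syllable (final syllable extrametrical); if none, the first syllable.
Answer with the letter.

Rule A → syllable 4 ✓.
Rule B → syllable 6 (observed: 4).
Rule C → syllable 2 (observed: 4).

A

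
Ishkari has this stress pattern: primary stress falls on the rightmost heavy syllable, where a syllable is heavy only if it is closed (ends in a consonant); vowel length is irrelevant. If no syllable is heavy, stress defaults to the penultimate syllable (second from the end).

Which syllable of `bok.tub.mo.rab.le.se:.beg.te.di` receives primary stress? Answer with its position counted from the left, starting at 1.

Weights: 1 bok H, 2 tub H, 3 mo L, 4 rab H, 5 le L, 6 se: L, 7 beg H, 8 te L, 9 di L.
Heavy syllables in the domain: 1, 2, 4, 7. The rightmost is syllable 7 (beg).
Primary stress: syllable 7 → bok.tub.mo.rab.le.se:.ˈbeg.te.di.

7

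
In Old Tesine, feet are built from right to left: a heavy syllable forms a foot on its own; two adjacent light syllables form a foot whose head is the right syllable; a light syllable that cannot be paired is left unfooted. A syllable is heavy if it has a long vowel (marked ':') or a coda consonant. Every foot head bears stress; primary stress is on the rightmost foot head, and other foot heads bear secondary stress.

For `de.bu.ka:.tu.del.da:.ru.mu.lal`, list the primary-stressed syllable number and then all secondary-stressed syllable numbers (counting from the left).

Weights: 1 de L, 2 bu L, 3 ka: H, 4 tu L, 5 del H, 6 da: H, 7 ru L, 8 mu L, 9 lal H.
Parse right to left (heavy = foot alone; LL = one foot; stranded L unfooted): (de.ˈbu) (ˈka:) tu (ˈdel) (ˈda:) (ru.ˈmu) (ˈlal).
Foot heads: 2, 3, 5, 6, 8, 9.
Primary stress on the rightmost head = syllable 9.
Secondary stress on 2, 3, 5, 6, 8: de.ˌbu.ˌka:.tu.ˌdel.ˌda:.ru.ˌmu.ˈlal.

primary 9, secondary 2, 3, 5, 6, 8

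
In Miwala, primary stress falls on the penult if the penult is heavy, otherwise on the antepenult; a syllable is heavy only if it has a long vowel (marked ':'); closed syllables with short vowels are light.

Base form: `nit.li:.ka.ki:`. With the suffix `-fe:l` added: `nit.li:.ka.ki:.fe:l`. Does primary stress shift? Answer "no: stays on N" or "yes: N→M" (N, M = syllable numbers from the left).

yes: 2→4

Base `nit.li:.ka.ki:` (4 syllables):
  Weights: 2 li: H, 3 ka L, 4 ki: H.
  The penult (syllable 3, ka) is light, so stress falls on the antepenult (syllable 2, li:).
  → primary stress on syllable 2.
Suffixed `nit.li:.ka.ki:.fe:l` (5 syllables):
  Weights: 3 ka L, 4 ki: H, 5 fe:l H.
  The penult (syllable 4, ki:) is heavy, so it takes stress.
  → primary stress on syllable 4.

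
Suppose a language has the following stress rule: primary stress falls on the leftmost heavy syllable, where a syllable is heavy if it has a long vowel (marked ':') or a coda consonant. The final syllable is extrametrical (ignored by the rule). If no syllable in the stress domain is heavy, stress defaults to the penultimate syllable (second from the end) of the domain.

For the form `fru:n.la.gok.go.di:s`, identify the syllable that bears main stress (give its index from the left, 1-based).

The final syllable (5, di:s) is extrametrical; the stress domain is syllables 1–4.
Weights: 1 fru:n H, 2 la L, 3 gok H, 4 go L.
Heavy syllables in the domain: 1, 3. The leftmost is syllable 1 (fru:n).
Primary stress: syllable 1 → ˈfru:n.la.gok.go.di:s.

1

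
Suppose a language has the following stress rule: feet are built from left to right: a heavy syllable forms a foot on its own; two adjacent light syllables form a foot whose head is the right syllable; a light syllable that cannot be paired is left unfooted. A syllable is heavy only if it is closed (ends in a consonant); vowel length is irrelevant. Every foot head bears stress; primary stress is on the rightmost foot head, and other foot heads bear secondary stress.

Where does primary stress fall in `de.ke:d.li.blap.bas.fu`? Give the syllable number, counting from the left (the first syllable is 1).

5

Weights: 1 de L, 2 ke:d H, 3 li L, 4 blap H, 5 bas H, 6 fu L.
Parse left to right (heavy = foot alone; LL = one foot; stranded L unfooted): de (ˈke:d) li (ˈblap) (ˈbas) fu.
Foot heads: 2, 4, 5.
Primary stress on the rightmost head = syllable 5.
Primary stress: syllable 5 → de.ke:d.li.blap.ˈbas.fu.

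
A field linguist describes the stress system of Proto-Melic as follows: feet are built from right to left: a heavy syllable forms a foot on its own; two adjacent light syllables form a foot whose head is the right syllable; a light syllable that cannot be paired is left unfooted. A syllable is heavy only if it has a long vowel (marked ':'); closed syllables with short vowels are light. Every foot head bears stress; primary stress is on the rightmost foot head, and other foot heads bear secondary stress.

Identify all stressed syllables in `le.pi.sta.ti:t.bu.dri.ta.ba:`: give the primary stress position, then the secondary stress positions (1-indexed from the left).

primary 8, secondary 3, 4, 7

Weights: 1 le L, 2 pi L, 3 sta L, 4 ti:t H, 5 bu L, 6 dri L, 7 ta L, 8 ba: H.
Parse right to left (heavy = foot alone; LL = one foot; stranded L unfooted): le (pi.ˈsta) (ˈti:t) bu (dri.ˈta) (ˈba:).
Foot heads: 3, 4, 7, 8.
Primary stress on the rightmost head = syllable 8.
Secondary stress on 3, 4, 7: le.pi.ˌsta.ˌti:t.bu.dri.ˌta.ˈba:.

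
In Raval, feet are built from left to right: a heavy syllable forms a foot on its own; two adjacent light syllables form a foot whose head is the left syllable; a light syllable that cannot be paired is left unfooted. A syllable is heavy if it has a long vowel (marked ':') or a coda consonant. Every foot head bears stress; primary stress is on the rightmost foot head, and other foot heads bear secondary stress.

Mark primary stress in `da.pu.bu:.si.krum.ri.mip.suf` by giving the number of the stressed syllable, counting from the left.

8

Weights: 1 da L, 2 pu L, 3 bu: H, 4 si L, 5 krum H, 6 ri L, 7 mip H, 8 suf H.
Parse left to right (heavy = foot alone; LL = one foot; stranded L unfooted): (ˈda.pu) (ˈbu:) si (ˈkrum) ri (ˈmip) (ˈsuf).
Foot heads: 1, 3, 5, 7, 8.
Primary stress on the rightmost head = syllable 8.
Primary stress: syllable 8 → da.pu.bu:.si.krum.ri.mip.ˈsuf.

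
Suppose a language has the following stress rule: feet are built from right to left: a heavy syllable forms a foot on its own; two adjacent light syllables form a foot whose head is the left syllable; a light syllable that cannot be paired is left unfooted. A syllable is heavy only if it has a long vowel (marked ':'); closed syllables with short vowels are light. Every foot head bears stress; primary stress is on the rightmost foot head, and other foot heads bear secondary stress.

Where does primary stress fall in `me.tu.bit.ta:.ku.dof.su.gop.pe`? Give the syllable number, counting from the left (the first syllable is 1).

8

Weights: 1 me L, 2 tu L, 3 bit L, 4 ta: H, 5 ku L, 6 dof L, 7 su L, 8 gop L, 9 pe L.
Parse right to left (heavy = foot alone; LL = one foot; stranded L unfooted): me (ˈtu.bit) (ˈta:) ku (ˈdof.su) (ˈgop.pe).
Foot heads: 2, 4, 6, 8.
Primary stress on the rightmost head = syllable 8.
Primary stress: syllable 8 → me.tu.bit.ta:.ku.dof.su.ˈgop.pe.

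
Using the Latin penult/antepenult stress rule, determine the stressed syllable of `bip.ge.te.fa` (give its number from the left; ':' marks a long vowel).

2

Classical Latin: stress the penult if heavy (long vowel or closed), else the antepenult.
Weights: 2 ge L, 3 te L, 4 fa L.
The penult (syllable 3, te) is light, so stress falls on the antepenult (syllable 2, ge).
Stress on syllable 2: bip.ˈge.te.fa.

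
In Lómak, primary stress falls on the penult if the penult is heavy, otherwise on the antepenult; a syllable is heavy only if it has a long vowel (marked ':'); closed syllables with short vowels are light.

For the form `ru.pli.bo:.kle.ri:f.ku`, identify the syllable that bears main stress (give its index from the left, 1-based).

Weights: 4 kle L, 5 ri:f H, 6 ku L.
The penult (syllable 5, ri:f) is heavy, so it takes stress.
Primary stress: syllable 5 → ru.pli.bo:.kle.ˈri:f.ku.

5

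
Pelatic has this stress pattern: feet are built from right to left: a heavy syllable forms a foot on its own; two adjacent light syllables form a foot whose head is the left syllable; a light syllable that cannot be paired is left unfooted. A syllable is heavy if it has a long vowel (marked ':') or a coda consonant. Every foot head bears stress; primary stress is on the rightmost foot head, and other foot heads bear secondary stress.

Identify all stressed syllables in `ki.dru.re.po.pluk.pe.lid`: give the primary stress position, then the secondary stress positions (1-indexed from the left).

primary 7, secondary 1, 3, 5

Weights: 1 ki L, 2 dru L, 3 re L, 4 po L, 5 pluk H, 6 pe L, 7 lid H.
Parse right to left (heavy = foot alone; LL = one foot; stranded L unfooted): (ˈki.dru) (ˈre.po) (ˈpluk) pe (ˈlid).
Foot heads: 1, 3, 5, 7.
Primary stress on the rightmost head = syllable 7.
Secondary stress on 1, 3, 5: ˌki.dru.ˌre.po.ˌpluk.pe.ˈlid.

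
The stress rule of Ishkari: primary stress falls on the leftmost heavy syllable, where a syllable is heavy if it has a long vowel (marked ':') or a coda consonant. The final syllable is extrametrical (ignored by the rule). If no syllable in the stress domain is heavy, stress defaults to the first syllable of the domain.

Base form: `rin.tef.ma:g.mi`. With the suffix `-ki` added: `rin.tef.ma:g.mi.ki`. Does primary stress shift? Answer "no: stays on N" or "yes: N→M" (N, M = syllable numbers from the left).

Base `rin.tef.ma:g.mi` (4 syllables):
  The final syllable (4, mi) is extrametrical; the stress domain is syllables 1–3.
  Weights: 1 rin H, 2 tef H, 3 ma:g H.
  Heavy syllables in the domain: 1, 2, 3. The leftmost is syllable 1 (rin).
  → primary stress on syllable 1.
Suffixed `rin.tef.ma:g.mi.ki` (5 syllables):
  The final syllable (5, ki) is extrametrical; the stress domain is syllables 1–4.
  Weights: 1 rin H, 2 tef H, 3 ma:g H, 4 mi L.
  Heavy syllables in the domain: 1, 2, 3. The leftmost is syllable 1 (rin).
  → primary stress on syllable 1.

no: stays on 1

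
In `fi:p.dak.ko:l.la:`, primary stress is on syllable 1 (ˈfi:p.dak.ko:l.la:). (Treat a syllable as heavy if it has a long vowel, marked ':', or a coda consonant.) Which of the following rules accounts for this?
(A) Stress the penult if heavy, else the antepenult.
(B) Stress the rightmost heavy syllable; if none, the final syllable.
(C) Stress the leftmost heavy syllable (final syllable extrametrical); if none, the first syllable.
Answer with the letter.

Rule A → syllable 3 (observed: 1).
Rule B → syllable 4 (observed: 1).
Rule C → syllable 1 ✓.

C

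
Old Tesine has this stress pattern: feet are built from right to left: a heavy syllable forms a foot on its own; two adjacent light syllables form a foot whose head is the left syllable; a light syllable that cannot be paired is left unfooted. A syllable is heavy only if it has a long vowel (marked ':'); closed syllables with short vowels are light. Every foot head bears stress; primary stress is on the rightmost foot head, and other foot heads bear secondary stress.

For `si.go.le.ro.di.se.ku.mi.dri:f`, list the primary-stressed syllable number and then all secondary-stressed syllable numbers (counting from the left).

Weights: 1 si L, 2 go L, 3 le L, 4 ro L, 5 di L, 6 se L, 7 ku L, 8 mi L, 9 dri:f H.
Parse right to left (heavy = foot alone; LL = one foot; stranded L unfooted): (ˈsi.go) (ˈle.ro) (ˈdi.se) (ˈku.mi) (ˈdri:f).
Foot heads: 1, 3, 5, 7, 9.
Primary stress on the rightmost head = syllable 9.
Secondary stress on 1, 3, 5, 7: ˌsi.go.ˌle.ro.ˌdi.se.ˌku.mi.ˈdri:f.

primary 9, secondary 1, 3, 5, 7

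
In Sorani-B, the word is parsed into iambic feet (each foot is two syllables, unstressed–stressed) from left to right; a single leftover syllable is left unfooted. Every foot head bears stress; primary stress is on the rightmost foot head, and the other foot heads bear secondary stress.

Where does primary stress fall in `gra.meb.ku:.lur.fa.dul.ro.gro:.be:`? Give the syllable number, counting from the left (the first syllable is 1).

8

Parse left to right into iambic (σˈσ) feet: (gra.ˈmeb) (ku:.ˈlur) (fa.ˈdul) (ro.ˈgro:) be:. Syllable 9 is left unfooted.
Foot heads (stressed positions): 2, 4, 6, 8.
End Rule Rightmost: primary stress on the rightmost head = syllable 8.
Primary stress: syllable 8 → gra.meb.ku:.lur.fa.dul.ro.ˈgro:.be:.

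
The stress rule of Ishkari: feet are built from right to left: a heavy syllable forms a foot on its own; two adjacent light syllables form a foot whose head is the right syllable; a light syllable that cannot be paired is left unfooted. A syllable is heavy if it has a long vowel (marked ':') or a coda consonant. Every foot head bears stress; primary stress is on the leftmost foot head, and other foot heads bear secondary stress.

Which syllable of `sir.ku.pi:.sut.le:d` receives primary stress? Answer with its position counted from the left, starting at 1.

Weights: 1 sir H, 2 ku L, 3 pi: H, 4 sut H, 5 le:d H.
Parse right to left (heavy = foot alone; LL = one foot; stranded L unfooted): (ˈsir) ku (ˈpi:) (ˈsut) (ˈle:d).
Foot heads: 1, 3, 4, 5.
Primary stress on the leftmost head = syllable 1.
Primary stress: syllable 1 → ˈsir.ku.pi:.sut.le:d.

1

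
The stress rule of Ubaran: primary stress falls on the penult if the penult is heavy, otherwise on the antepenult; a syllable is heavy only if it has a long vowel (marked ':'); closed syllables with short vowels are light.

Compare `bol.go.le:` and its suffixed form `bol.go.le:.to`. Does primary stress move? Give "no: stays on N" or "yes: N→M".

Base `bol.go.le:` (3 syllables):
  Weights: 1 bol L, 2 go L, 3 le: H.
  The penult (syllable 2, go) is light, so stress falls on the antepenult (syllable 1, bol).
  → primary stress on syllable 1.
Suffixed `bol.go.le:.to` (4 syllables):
  Weights: 2 go L, 3 le: H, 4 to L.
  The penult (syllable 3, le:) is heavy, so it takes stress.
  → primary stress on syllable 3.

yes: 1→3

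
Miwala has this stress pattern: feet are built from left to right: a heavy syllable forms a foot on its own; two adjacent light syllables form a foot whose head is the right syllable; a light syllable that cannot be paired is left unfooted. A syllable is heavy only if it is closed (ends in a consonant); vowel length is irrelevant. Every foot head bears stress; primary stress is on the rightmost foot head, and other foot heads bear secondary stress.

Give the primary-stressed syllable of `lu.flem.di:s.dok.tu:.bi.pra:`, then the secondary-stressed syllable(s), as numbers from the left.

primary 6, secondary 2, 3, 4

Weights: 1 lu L, 2 flem H, 3 di:s H, 4 dok H, 5 tu: L, 6 bi L, 7 pra: L.
Parse left to right (heavy = foot alone; LL = one foot; stranded L unfooted): lu (ˈflem) (ˈdi:s) (ˈdok) (tu:.ˈbi) pra:.
Foot heads: 2, 3, 4, 6.
Primary stress on the rightmost head = syllable 6.
Secondary stress on 2, 3, 4: lu.ˌflem.ˌdi:s.ˌdok.tu:.ˈbi.pra:.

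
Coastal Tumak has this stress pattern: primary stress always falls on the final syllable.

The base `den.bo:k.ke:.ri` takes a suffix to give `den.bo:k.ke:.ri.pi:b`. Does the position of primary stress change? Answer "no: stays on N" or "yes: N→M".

yes: 4→5

Base `den.bo:k.ke:.ri` (4 syllables):
  The word has 4 syllables; the final syllable is syllable 4 (ri).
  → primary stress on syllable 4.
Suffixed `den.bo:k.ke:.ri.pi:b` (5 syllables):
  The word has 5 syllables; the final syllable is syllable 5 (pi:b).
  → primary stress on syllable 5.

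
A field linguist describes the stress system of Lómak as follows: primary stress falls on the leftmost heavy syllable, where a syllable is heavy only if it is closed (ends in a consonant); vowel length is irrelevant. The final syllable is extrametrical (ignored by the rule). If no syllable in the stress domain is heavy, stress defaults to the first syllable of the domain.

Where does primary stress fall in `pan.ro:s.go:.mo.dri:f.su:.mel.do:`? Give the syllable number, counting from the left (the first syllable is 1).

The final syllable (8, do:) is extrametrical; the stress domain is syllables 1–7.
Weights: 1 pan H, 2 ro:s H, 3 go: L, 4 mo L, 5 dri:f H, 6 su: L, 7 mel H.
Heavy syllables in the domain: 1, 2, 5, 7. The leftmost is syllable 1 (pan).
Primary stress: syllable 1 → ˈpan.ro:s.go:.mo.dri:f.su:.mel.do:.

1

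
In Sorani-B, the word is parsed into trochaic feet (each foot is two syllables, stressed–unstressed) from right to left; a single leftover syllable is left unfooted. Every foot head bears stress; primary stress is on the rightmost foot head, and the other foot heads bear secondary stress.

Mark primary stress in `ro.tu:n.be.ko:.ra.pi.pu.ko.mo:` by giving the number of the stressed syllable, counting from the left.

Parse right to left into trochaic (ˈσσ) feet: ro (ˈtu:n.be) (ˈko:.ra) (ˈpi.pu) (ˈko.mo:). Syllable 1 is left unfooted.
Foot heads (stressed positions): 2, 4, 6, 8.
End Rule Rightmost: primary stress on the rightmost head = syllable 8.
Primary stress: syllable 8 → ro.tu:n.be.ko:.ra.pi.pu.ˈko.mo:.

8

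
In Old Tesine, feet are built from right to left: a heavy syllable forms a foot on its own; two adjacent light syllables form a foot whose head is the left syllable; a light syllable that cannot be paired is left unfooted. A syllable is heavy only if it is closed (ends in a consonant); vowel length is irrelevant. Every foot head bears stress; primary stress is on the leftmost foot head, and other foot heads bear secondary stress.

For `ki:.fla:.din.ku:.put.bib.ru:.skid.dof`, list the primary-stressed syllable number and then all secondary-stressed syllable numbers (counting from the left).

Weights: 1 ki: L, 2 fla: L, 3 din H, 4 ku: L, 5 put H, 6 bib H, 7 ru: L, 8 skid H, 9 dof H.
Parse right to left (heavy = foot alone; LL = one foot; stranded L unfooted): (ˈki:.fla:) (ˈdin) ku: (ˈput) (ˈbib) ru: (ˈskid) (ˈdof).
Foot heads: 1, 3, 5, 6, 8, 9.
Primary stress on the leftmost head = syllable 1.
Secondary stress on 3, 5, 6, 8, 9: ˈki:.fla:.ˌdin.ku:.ˌput.ˌbib.ru:.ˌskid.ˌdof.

primary 1, secondary 3, 5, 6, 8, 9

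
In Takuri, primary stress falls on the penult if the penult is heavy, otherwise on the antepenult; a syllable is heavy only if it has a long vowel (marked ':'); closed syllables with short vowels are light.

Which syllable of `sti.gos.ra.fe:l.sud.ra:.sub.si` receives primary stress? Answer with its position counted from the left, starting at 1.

6

Weights: 6 ra: H, 7 sub L, 8 si L.
The penult (syllable 7, sub) is light, so stress falls on the antepenult (syllable 6, ra:).
Primary stress: syllable 6 → sti.gos.ra.fe:l.sud.ˈra:.sub.si.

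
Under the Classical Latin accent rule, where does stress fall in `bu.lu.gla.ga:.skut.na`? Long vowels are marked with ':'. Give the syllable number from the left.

5

Classical Latin: stress the penult if heavy (long vowel or closed), else the antepenult.
Weights: 4 ga: H, 5 skut H, 6 na L.
The penult (syllable 5, skut) is heavy, so it takes stress.
Stress on syllable 5: bu.lu.gla.ga:.ˈskut.na.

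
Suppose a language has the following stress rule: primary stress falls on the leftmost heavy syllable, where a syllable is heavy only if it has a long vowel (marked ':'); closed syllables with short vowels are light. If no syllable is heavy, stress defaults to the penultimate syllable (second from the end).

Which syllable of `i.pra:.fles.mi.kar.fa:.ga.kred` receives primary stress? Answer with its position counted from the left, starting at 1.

Weights: 1 i L, 2 pra: H, 3 fles L, 4 mi L, 5 kar L, 6 fa: H, 7 ga L, 8 kred L.
Heavy syllables in the domain: 2, 6. The leftmost is syllable 2 (pra:).
Primary stress: syllable 2 → i.ˈpra:.fles.mi.kar.fa:.ga.kred.

2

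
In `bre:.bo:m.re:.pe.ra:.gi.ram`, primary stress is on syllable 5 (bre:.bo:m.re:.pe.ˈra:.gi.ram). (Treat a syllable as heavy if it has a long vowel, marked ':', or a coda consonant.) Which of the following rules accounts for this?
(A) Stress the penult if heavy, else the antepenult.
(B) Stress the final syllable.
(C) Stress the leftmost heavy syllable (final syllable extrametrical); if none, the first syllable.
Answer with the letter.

Rule A → syllable 5 ✓.
Rule B → syllable 7 (observed: 5).
Rule C → syllable 1 (observed: 5).

A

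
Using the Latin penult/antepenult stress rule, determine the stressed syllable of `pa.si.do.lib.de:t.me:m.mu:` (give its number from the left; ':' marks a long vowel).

6

Classical Latin: stress the penult if heavy (long vowel or closed), else the antepenult.
Weights: 5 de:t H, 6 me:m H, 7 mu: H.
The penult (syllable 6, me:m) is heavy, so it takes stress.
Stress on syllable 6: pa.si.do.lib.de:t.ˈme:m.mu:.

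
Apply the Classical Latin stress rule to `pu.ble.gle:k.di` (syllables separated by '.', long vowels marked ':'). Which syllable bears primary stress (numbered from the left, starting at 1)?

Classical Latin: stress the penult if heavy (long vowel or closed), else the antepenult.
Weights: 2 ble L, 3 gle:k H, 4 di L.
The penult (syllable 3, gle:k) is heavy, so it takes stress.
Stress on syllable 3: pu.ble.ˈgle:k.di.

3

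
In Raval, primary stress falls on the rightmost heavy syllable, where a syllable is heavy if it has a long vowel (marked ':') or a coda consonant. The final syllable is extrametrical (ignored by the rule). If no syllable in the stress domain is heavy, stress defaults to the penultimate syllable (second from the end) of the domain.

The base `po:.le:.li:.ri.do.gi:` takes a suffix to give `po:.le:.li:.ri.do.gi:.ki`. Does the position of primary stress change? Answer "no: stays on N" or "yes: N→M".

yes: 3→6

Base `po:.le:.li:.ri.do.gi:` (6 syllables):
  The final syllable (6, gi:) is extrametrical; the stress domain is syllables 1–5.
  Weights: 1 po: H, 2 le: H, 3 li: H, 4 ri L, 5 do L.
  Heavy syllables in the domain: 1, 2, 3. The rightmost is syllable 3 (li:).
  → primary stress on syllable 3.
Suffixed `po:.le:.li:.ri.do.gi:.ki` (7 syllables):
  The final syllable (7, ki) is extrametrical; the stress domain is syllables 1–6.
  Weights: 1 po: H, 2 le: H, 3 li: H, 4 ri L, 5 do L, 6 gi: H.
  Heavy syllables in the domain: 1, 2, 3, 6. The rightmost is syllable 6 (gi:).
  → primary stress on syllable 6.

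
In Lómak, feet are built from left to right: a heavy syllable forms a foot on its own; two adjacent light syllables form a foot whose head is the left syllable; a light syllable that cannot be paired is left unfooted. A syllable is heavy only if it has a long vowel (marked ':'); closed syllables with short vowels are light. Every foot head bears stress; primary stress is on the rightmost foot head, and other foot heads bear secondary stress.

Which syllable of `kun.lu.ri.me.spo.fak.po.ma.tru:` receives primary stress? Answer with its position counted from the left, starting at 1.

9

Weights: 1 kun L, 2 lu L, 3 ri L, 4 me L, 5 spo L, 6 fak L, 7 po L, 8 ma L, 9 tru: H.
Parse left to right (heavy = foot alone; LL = one foot; stranded L unfooted): (ˈkun.lu) (ˈri.me) (ˈspo.fak) (ˈpo.ma) (ˈtru:).
Foot heads: 1, 3, 5, 7, 9.
Primary stress on the rightmost head = syllable 9.
Primary stress: syllable 9 → kun.lu.ri.me.spo.fak.po.ma.ˈtru:.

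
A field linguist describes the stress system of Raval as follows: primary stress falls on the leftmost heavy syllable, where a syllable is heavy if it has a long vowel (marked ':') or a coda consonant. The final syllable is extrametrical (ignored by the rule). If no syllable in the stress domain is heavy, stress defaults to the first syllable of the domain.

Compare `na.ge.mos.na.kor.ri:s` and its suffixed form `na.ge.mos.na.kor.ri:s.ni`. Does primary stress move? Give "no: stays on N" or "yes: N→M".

Base `na.ge.mos.na.kor.ri:s` (6 syllables):
  The final syllable (6, ri:s) is extrametrical; the stress domain is syllables 1–5.
  Weights: 1 na L, 2 ge L, 3 mos H, 4 na L, 5 kor H.
  Heavy syllables in the domain: 3, 5. The leftmost is syllable 3 (mos).
  → primary stress on syllable 3.
Suffixed `na.ge.mos.na.kor.ri:s.ni` (7 syllables):
  The final syllable (7, ni) is extrametrical; the stress domain is syllables 1–6.
  Weights: 1 na L, 2 ge L, 3 mos H, 4 na L, 5 kor H, 6 ri:s H.
  Heavy syllables in the domain: 3, 5, 6. The leftmost is syllable 3 (mos).
  → primary stress on syllable 3.

no: stays on 3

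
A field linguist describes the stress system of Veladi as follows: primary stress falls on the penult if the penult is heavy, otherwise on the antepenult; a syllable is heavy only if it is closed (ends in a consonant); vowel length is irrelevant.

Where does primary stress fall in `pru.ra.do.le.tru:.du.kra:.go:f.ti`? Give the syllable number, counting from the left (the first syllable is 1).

8

Weights: 7 kra: L, 8 go:f H, 9 ti L.
The penult (syllable 8, go:f) is heavy, so it takes stress.
Primary stress: syllable 8 → pru.ra.do.le.tru:.du.kra:.ˈgo:f.ti.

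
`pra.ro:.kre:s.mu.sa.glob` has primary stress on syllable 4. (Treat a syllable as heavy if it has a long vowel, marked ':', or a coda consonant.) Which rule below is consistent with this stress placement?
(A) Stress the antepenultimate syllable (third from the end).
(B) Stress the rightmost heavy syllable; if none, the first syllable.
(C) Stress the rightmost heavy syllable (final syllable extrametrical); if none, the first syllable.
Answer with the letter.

A

Rule A → syllable 4 ✓.
Rule B → syllable 6 (observed: 4).
Rule C → syllable 3 (observed: 4).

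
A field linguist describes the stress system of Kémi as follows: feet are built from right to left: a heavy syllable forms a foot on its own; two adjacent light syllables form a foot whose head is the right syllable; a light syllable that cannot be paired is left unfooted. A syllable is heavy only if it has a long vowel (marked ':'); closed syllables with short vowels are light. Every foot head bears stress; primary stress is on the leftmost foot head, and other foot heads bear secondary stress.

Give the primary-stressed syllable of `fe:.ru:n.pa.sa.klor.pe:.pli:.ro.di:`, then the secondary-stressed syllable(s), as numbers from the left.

Weights: 1 fe: H, 2 ru:n H, 3 pa L, 4 sa L, 5 klor L, 6 pe: H, 7 pli: H, 8 ro L, 9 di: H.
Parse right to left (heavy = foot alone; LL = one foot; stranded L unfooted): (ˈfe:) (ˈru:n) pa (sa.ˈklor) (ˈpe:) (ˈpli:) ro (ˈdi:).
Foot heads: 1, 2, 5, 6, 7, 9.
Primary stress on the leftmost head = syllable 1.
Secondary stress on 2, 5, 6, 7, 9: ˈfe:.ˌru:n.pa.sa.ˌklor.ˌpe:.ˌpli:.ro.ˌdi:.

primary 1, secondary 2, 5, 6, 7, 9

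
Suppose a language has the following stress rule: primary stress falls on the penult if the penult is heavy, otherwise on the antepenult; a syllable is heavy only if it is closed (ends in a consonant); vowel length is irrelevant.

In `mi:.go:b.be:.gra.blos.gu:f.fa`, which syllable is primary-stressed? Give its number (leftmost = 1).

6

Weights: 5 blos H, 6 gu:f H, 7 fa L.
The penult (syllable 6, gu:f) is heavy, so it takes stress.
Primary stress: syllable 6 → mi:.go:b.be:.gra.blos.ˈgu:f.fa.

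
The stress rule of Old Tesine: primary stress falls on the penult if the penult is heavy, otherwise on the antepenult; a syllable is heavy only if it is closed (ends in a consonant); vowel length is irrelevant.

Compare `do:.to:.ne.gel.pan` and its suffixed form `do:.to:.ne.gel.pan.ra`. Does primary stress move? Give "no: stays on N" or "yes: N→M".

Base `do:.to:.ne.gel.pan` (5 syllables):
  Weights: 3 ne L, 4 gel H, 5 pan H.
  The penult (syllable 4, gel) is heavy, so it takes stress.
  → primary stress on syllable 4.
Suffixed `do:.to:.ne.gel.pan.ra` (6 syllables):
  Weights: 4 gel H, 5 pan H, 6 ra L.
  The penult (syllable 5, pan) is heavy, so it takes stress.
  → primary stress on syllable 5.

yes: 4→5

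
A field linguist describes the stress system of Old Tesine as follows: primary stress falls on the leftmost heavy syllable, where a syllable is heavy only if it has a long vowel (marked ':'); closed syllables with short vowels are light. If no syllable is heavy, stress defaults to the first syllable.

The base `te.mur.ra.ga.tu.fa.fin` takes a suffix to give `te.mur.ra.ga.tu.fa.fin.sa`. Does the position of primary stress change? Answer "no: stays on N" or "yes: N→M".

Base `te.mur.ra.ga.tu.fa.fin` (7 syllables):
  Weights: 1 te L, 2 mur L, 3 ra L, 4 ga L, 5 tu L, 6 fa L, 7 fin L.
  No heavy syllable in the domain; default to the first syllable = syllable 1.
  → primary stress on syllable 1.
Suffixed `te.mur.ra.ga.tu.fa.fin.sa` (8 syllables):
  Weights: 1 te L, 2 mur L, 3 ra L, 4 ga L, 5 tu L, 6 fa L, 7 fin L, 8 sa L.
  No heavy syllable in the domain; default to the first syllable = syllable 1.
  → primary stress on syllable 1.

no: stays on 1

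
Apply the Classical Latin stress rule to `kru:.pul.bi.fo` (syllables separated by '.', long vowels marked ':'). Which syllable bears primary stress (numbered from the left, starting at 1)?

2

Classical Latin: stress the penult if heavy (long vowel or closed), else the antepenult.
Weights: 2 pul H, 3 bi L, 4 fo L.
The penult (syllable 3, bi) is light, so stress falls on the antepenult (syllable 2, pul).
Stress on syllable 2: kru:.ˈpul.bi.fo.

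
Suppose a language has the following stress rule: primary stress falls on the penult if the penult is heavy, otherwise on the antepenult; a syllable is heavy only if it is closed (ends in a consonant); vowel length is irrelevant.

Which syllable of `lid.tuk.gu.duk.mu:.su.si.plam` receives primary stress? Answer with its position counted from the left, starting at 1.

6

Weights: 6 su L, 7 si L, 8 plam H.
The penult (syllable 7, si) is light, so stress falls on the antepenult (syllable 6, su).
Primary stress: syllable 6 → lid.tuk.gu.duk.mu:.ˈsu.si.plam.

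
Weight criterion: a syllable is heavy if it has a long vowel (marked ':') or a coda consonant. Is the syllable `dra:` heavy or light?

`dra:`: long vowel, open (no coda). Long vowel → heavy.

heavy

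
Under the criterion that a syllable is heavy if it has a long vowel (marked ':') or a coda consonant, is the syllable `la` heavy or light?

`la`: short vowel, open (no coda). Short vowel, open → light.

light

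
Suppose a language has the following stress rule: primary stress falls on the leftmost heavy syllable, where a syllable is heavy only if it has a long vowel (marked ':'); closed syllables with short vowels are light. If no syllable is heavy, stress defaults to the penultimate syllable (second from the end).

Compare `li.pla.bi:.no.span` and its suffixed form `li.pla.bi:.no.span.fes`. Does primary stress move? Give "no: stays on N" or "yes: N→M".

no: stays on 3

Base `li.pla.bi:.no.span` (5 syllables):
  Weights: 1 li L, 2 pla L, 3 bi: H, 4 no L, 5 span L.
  Heavy syllables in the domain: 3. The leftmost is syllable 3 (bi:).
  → primary stress on syllable 3.
Suffixed `li.pla.bi:.no.span.fes` (6 syllables):
  Weights: 1 li L, 2 pla L, 3 bi: H, 4 no L, 5 span L, 6 fes L.
  Heavy syllables in the domain: 3. The leftmost is syllable 3 (bi:).
  → primary stress on syllable 3.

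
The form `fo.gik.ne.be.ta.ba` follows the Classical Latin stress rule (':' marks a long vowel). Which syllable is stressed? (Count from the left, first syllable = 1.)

4

Classical Latin: stress the penult if heavy (long vowel or closed), else the antepenult.
Weights: 4 be L, 5 ta L, 6 ba L.
The penult (syllable 5, ta) is light, so stress falls on the antepenult (syllable 4, be).
Stress on syllable 4: fo.gik.ne.ˈbe.ta.ba.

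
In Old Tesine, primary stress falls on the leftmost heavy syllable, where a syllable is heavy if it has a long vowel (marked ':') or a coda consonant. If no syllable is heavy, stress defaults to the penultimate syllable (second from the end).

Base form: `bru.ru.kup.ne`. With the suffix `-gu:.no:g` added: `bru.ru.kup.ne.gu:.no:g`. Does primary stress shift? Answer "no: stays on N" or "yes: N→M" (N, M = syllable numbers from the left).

no: stays on 3

Base `bru.ru.kup.ne` (4 syllables):
  Weights: 1 bru L, 2 ru L, 3 kup H, 4 ne L.
  Heavy syllables in the domain: 3. The leftmost is syllable 3 (kup).
  → primary stress on syllable 3.
Suffixed `bru.ru.kup.ne.gu:.no:g` (6 syllables):
  Weights: 1 bru L, 2 ru L, 3 kup H, 4 ne L, 5 gu: H, 6 no:g H.
  Heavy syllables in the domain: 3, 5, 6. The leftmost is syllable 3 (kup).
  → primary stress on syllable 3.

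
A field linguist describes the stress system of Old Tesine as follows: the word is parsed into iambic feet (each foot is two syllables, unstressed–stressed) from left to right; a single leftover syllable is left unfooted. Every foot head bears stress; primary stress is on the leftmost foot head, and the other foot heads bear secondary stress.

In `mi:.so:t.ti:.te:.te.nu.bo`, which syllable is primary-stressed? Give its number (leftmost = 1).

Parse left to right into iambic (σˈσ) feet: (mi:.ˈso:t) (ti:.ˈte:) (te.ˈnu) bo. Syllable 7 is left unfooted.
Foot heads (stressed positions): 2, 4, 6.
End Rule Leftmost: primary stress on the leftmost head = syllable 2.
Primary stress: syllable 2 → mi:.ˈso:t.ti:.te:.te.nu.bo.

2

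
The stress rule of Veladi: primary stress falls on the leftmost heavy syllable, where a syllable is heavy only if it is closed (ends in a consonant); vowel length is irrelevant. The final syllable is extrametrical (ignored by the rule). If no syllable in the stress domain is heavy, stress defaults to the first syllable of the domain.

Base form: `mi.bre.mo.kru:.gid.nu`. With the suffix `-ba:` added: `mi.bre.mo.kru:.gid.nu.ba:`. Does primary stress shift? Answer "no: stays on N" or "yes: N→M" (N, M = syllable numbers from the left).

no: stays on 5

Base `mi.bre.mo.kru:.gid.nu` (6 syllables):
  The final syllable (6, nu) is extrametrical; the stress domain is syllables 1–5.
  Weights: 1 mi L, 2 bre L, 3 mo L, 4 kru: L, 5 gid H.
  Heavy syllables in the domain: 5. The leftmost is syllable 5 (gid).
  → primary stress on syllable 5.
Suffixed `mi.bre.mo.kru:.gid.nu.ba:` (7 syllables):
  The final syllable (7, ba:) is extrametrical; the stress domain is syllables 1–6.
  Weights: 1 mi L, 2 bre L, 3 mo L, 4 kru: L, 5 gid H, 6 nu L.
  Heavy syllables in the domain: 5. The leftmost is syllable 5 (gid).
  → primary stress on syllable 5.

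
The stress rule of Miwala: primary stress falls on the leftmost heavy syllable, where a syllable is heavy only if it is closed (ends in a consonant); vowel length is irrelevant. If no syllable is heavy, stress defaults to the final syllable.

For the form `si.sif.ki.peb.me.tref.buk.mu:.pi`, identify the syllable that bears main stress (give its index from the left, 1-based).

2

Weights: 1 si L, 2 sif H, 3 ki L, 4 peb H, 5 me L, 6 tref H, 7 buk H, 8 mu: L, 9 pi L.
Heavy syllables in the domain: 2, 4, 6, 7. The leftmost is syllable 2 (sif).
Primary stress: syllable 2 → si.ˈsif.ki.peb.me.tref.buk.mu:.pi.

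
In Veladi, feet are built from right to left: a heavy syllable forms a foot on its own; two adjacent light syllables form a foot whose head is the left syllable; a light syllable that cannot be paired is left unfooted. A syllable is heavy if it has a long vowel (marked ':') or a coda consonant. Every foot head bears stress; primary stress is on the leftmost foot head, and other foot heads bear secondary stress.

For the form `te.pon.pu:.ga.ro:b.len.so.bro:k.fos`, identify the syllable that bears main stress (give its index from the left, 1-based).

Weights: 1 te L, 2 pon H, 3 pu: H, 4 ga L, 5 ro:b H, 6 len H, 7 so L, 8 bro:k H, 9 fos H.
Parse right to left (heavy = foot alone; LL = one foot; stranded L unfooted): te (ˈpon) (ˈpu:) ga (ˈro:b) (ˈlen) so (ˈbro:k) (ˈfos).
Foot heads: 2, 3, 5, 6, 8, 9.
Primary stress on the leftmost head = syllable 2.
Primary stress: syllable 2 → te.ˈpon.pu:.ga.ro:b.len.so.bro:k.fos.

2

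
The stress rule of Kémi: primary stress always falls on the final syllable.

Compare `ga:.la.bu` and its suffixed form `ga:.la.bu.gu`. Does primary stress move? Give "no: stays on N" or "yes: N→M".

yes: 3→4

Base `ga:.la.bu` (3 syllables):
  The word has 3 syllables; the final syllable is syllable 3 (bu).
  → primary stress on syllable 3.
Suffixed `ga:.la.bu.gu` (4 syllables):
  The word has 4 syllables; the final syllable is syllable 4 (gu).
  → primary stress on syllable 4.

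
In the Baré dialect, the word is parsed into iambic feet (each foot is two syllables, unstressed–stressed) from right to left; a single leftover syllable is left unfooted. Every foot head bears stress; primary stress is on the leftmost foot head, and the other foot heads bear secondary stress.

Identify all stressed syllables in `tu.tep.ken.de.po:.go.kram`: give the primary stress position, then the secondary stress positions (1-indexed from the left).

primary 3, secondary 5, 7

Parse right to left into iambic (σˈσ) feet: tu (tep.ˈken) (de.ˈpo:) (go.ˈkram). Syllable 1 is left unfooted.
Foot heads (stressed positions): 3, 5, 7.
End Rule Leftmost: primary stress on the leftmost head = syllable 3.
Secondary stress on 5, 7: tu.tep.ˈken.de.ˌpo:.go.ˌkram.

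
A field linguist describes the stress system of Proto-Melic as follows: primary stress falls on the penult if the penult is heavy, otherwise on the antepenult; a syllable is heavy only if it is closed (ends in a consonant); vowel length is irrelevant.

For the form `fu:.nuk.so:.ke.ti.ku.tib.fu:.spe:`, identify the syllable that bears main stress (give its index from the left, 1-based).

7

Weights: 7 tib H, 8 fu: L, 9 spe: L.
The penult (syllable 8, fu:) is light, so stress falls on the antepenult (syllable 7, tib).
Primary stress: syllable 7 → fu:.nuk.so:.ke.ti.ku.ˈtib.fu:.spe:.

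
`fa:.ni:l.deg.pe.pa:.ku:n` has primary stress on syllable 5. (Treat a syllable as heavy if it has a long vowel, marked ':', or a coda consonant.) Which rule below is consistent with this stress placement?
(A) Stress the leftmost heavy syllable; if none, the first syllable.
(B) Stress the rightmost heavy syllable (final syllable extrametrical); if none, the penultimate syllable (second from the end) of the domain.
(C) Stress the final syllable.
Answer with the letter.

Rule A → syllable 1 (observed: 5).
Rule B → syllable 5 ✓.
Rule C → syllable 6 (observed: 5).

B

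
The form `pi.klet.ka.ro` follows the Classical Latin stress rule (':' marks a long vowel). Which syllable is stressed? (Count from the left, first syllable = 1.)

2

Classical Latin: stress the penult if heavy (long vowel or closed), else the antepenult.
Weights: 2 klet H, 3 ka L, 4 ro L.
The penult (syllable 3, ka) is light, so stress falls on the antepenult (syllable 2, klet).
Stress on syllable 2: pi.ˈklet.ka.ro.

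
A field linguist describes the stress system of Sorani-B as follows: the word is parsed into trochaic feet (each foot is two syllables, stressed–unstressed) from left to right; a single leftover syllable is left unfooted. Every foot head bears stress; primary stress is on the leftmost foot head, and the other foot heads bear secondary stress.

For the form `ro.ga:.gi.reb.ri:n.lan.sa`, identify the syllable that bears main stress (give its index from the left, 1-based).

1

Parse left to right into trochaic (ˈσσ) feet: (ˈro.ga:) (ˈgi.reb) (ˈri:n.lan) sa. Syllable 7 is left unfooted.
Foot heads (stressed positions): 1, 3, 5.
End Rule Leftmost: primary stress on the leftmost head = syllable 1.
Primary stress: syllable 1 → ˈro.ga:.gi.reb.ri:n.lan.sa.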